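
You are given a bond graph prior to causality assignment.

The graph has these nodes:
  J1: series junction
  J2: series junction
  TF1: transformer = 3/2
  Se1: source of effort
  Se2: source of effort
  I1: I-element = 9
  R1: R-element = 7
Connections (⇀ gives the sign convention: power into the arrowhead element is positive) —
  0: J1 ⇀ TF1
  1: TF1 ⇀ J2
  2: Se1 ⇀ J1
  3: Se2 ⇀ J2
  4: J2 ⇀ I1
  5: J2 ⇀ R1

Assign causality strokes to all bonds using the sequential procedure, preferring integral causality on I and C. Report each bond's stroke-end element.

b0 |TF1
b1 |J2
b2 |J1
b3 |J2
b4 |I1
b5 |J2

β2 →J1  (Se1 (Se) sets effort on bond)
β3 →J2  (Se2 fixes effort; stroke away)
β0 →TF1  (J1: last free bond brings flow in)
β1 →J2  (TF1: transformer flips bond 0)
β4 →I1  (I1: I, integral causality)
β5 →J2  (J2: bond 4 brought flow, rest push out)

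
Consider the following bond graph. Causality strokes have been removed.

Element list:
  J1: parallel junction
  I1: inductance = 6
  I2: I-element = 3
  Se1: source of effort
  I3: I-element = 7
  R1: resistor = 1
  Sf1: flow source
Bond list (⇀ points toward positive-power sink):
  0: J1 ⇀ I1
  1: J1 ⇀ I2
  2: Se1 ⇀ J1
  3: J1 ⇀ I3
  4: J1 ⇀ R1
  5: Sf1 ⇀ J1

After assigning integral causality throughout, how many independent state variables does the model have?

3  (I1, I2, I3 all integral)

bond 2 stroke at J1  (Se1 fixes effort; stroke away)
bond 5 stroke at Sf1  (Sf1 fixes flow; stroke at Sf1)
bond 0 stroke at I1  (J1: bond 2 brought effort, rest push out)
bond 1 stroke at I2  (J1 effort already set via bond 2)
bond 3 stroke at I3  (J1: bond 2 brought effort, rest push out)
bond 4 stroke at R1  (J1 effort already set via bond 2)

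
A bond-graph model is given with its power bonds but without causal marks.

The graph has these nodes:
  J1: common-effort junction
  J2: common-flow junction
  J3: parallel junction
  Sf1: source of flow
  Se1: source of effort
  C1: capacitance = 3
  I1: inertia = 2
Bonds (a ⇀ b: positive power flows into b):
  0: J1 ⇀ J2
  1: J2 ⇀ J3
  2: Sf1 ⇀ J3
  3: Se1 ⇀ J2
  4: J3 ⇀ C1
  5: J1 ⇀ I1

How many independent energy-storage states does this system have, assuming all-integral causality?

2  (C1, I1 all integral)

bond 2 stroke→Sf1  (Sf1 (Sf) sets flow on bond)
bond 3 stroke→J2  (Se1: effort source, stroke at far end)
bond 4 stroke→J3  (C1 integral (e out))
bond 1 stroke→J2  (common-e at J3 fixed by 4)
bond 0 stroke→J1  (closing 1-jn rule on J2)
bond 5 stroke→I1  (common-e at J1 fixed by 0)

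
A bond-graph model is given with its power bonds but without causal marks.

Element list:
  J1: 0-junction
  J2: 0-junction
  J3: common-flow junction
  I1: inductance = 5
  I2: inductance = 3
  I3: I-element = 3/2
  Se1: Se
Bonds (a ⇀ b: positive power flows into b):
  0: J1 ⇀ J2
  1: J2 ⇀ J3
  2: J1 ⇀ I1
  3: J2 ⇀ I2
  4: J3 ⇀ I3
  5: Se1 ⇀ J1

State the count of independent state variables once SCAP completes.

3  (I1, I2, I3 all integral)

bond 5 →J1  (Se1 (Se) sets effort on bond)
bond 0 →J2  (J1 effort already set via bond 5)
bond 2 →I1  (0-jn J1 has e-setter on 5)
bond 1 →J3  (J2: bond 0 brought effort, rest push out)
bond 3 →I2  (0-jn J2 has e-setter on 0)
bond 4 →I3  (only one flow-in slot at J3)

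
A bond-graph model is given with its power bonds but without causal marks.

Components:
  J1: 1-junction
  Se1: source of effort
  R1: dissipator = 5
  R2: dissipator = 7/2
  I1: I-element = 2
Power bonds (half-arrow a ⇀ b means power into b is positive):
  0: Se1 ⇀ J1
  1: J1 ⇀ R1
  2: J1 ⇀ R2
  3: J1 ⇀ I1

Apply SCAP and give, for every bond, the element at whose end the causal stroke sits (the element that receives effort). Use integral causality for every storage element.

β0 →J1  (Se1: effort source, stroke at far end)
β3 →I1  (I1: I, integral causality)
β1 →J1  (J1: bond 3 brought flow, rest push out)
β2 →J1  (1-jn J1 has f-setter on 3)

β0 stroke at J1
β1 stroke at J1
β2 stroke at J1
β3 stroke at I1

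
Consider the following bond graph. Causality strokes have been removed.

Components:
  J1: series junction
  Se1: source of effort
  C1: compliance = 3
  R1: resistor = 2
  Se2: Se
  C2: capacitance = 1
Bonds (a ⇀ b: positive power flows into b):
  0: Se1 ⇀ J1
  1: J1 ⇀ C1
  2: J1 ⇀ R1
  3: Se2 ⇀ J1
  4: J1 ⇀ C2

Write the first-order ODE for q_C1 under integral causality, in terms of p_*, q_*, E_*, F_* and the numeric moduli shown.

dq_C1/dt = E_Se1/2 + E_Se2/2 - q_C1/6 - q_C2/2

β0 stroke at J1  (Se1: effort source, stroke at far end)
β3 stroke at J1  (Se2 fixes effort; stroke away)
β1 stroke at J1  (C1 outputs effort q/C1)
β4 stroke at J1  (C2 outputs effort q/C2)
β2 stroke at R1  (J1 needs exactly one f-in)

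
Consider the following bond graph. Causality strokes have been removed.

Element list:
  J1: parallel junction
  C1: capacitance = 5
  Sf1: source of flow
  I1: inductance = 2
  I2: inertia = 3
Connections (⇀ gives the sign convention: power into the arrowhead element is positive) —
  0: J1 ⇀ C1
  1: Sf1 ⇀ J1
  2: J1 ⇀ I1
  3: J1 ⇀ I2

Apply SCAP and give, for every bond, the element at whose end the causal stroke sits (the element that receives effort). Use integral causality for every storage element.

b0 →J1
b1 →Sf1
b2 →I1
b3 →I2

b1 |Sf1  (Sf1: flow source, stroke at near end)
b0 |J1  (C1 outputs effort q/C1)
b2 |I1  (0-jn J1 has e-setter on 0)
b3 |I2  (J1: bond 0 brought effort, rest push out)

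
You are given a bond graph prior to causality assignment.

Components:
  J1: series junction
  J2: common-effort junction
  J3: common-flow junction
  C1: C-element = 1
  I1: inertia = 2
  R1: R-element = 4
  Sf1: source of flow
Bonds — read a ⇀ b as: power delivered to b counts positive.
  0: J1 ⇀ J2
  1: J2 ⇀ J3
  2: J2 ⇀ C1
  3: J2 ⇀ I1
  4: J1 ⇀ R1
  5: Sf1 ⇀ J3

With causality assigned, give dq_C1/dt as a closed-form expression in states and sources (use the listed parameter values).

bond 5 stroke at Sf1  (Sf1 (Sf) sets flow on bond)
bond 1 stroke at J3  (1-jn J3 has f-setter on 5)
bond 2 stroke at J2  (C1 integral (e out))
bond 0 stroke at J1  (common-e at J2 fixed by 2)
bond 3 stroke at I1  (J2 effort already set via bond 2)
bond 4 stroke at R1  (only one flow-in slot at J1)

dq_C1/dt = -F_Sf1 - p_I1/2 - q_C1/4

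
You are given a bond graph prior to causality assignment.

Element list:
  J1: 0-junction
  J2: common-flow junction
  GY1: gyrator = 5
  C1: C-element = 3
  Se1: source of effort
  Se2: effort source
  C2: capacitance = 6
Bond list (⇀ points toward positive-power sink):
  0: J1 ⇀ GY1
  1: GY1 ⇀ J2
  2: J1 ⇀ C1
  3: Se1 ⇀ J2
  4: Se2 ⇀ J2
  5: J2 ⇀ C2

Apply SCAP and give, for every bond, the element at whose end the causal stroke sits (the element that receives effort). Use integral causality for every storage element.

β0 stroke at GY1
β1 stroke at GY1
β2 stroke at J1
β3 stroke at J2
β4 stroke at J2
β5 stroke at J2

#3 stroke at J2  (Se1 fixes effort; stroke away)
#4 stroke at J2  (Se2 (Se) sets effort on bond)
#2 stroke at J1  (C1: C, integral causality)
#0 stroke at GY1  (common-e at J1 fixed by 2)
#1 stroke at GY1  (GY GY1: same side as bond 0)
#5 stroke at J2  (J2 flow already set via bond 1)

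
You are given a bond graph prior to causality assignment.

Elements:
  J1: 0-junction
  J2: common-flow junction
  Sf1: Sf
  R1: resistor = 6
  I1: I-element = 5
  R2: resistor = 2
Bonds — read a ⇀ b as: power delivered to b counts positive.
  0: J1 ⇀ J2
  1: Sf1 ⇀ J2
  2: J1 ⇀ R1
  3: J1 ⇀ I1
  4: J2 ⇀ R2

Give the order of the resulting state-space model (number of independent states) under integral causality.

#1 |Sf1  (Sf1 fixes flow; stroke at Sf1)
#0 |J2  (common-f at J2 fixed by 1)
#4 |J2  (J2 flow already set via bond 1)
#3 |I1  (prefer integral on I1)
#2 |J1  (J1 needs exactly one e-in)

1  (I1 all integral)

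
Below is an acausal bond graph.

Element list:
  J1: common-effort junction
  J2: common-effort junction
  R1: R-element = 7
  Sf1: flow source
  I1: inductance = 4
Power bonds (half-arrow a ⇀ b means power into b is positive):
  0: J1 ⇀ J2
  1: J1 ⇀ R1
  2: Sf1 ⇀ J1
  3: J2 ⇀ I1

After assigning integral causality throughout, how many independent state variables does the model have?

1  (I1 all integral)

bond 2 stroke at Sf1  (Sf1: flow source, stroke at near end)
bond 3 stroke at I1  (prefer integral on I1)
bond 0 stroke at J2  (only one effort-in slot at J2)
bond 1 stroke at J1  (J1 needs exactly one e-in)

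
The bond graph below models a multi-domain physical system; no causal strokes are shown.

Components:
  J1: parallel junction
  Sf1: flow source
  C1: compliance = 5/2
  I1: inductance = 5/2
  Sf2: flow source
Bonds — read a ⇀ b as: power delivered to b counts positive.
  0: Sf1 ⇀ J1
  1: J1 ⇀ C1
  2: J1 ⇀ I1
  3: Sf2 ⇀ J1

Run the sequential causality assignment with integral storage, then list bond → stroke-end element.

#0 →Sf1
#1 →J1
#2 →I1
#3 →Sf2

β0 |Sf1  (Sf1 (Sf) sets flow on bond)
β3 |Sf2  (Sf2 (Sf) sets flow on bond)
β1 |J1  (C1 outputs effort q/C1)
β2 |I1  (J1: bond 1 brought effort, rest push out)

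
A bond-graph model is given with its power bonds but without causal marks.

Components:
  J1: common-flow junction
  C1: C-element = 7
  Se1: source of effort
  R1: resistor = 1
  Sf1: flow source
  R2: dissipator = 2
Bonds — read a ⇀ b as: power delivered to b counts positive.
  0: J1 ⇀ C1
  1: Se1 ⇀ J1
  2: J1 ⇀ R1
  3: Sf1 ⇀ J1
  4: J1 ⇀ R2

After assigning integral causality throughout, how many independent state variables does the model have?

bond 1 stroke→J1  (Se1: effort source, stroke at far end)
bond 3 stroke→Sf1  (Sf1: flow source, stroke at near end)
bond 0 stroke→J1  (common-f at J1 fixed by 3)
bond 2 stroke→J1  (1-jn J1 has f-setter on 3)
bond 4 stroke→J1  (J1: bond 3 brought flow, rest push out)

1  (C1 all integral)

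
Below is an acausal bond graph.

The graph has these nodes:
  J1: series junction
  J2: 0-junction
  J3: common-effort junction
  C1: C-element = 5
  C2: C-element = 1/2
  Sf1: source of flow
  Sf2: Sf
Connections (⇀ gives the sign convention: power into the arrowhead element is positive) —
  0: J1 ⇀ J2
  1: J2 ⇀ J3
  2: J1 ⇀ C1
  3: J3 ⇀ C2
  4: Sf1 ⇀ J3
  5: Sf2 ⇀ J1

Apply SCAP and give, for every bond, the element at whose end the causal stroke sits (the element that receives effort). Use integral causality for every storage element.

bond 4 stroke at Sf1  (Sf1 fixes flow; stroke at Sf1)
bond 5 stroke at Sf2  (Sf2 fixes flow; stroke at Sf2)
bond 0 stroke at J1  (1-jn J1 has f-setter on 5)
bond 2 stroke at J1  (J1 flow already set via bond 5)
bond 1 stroke at J2  (only one effort-in slot at J2)
bond 3 stroke at J3  (J3: last free bond brings effort in)

#0 stroke→J1
#1 stroke→J2
#2 stroke→J1
#3 stroke→J3
#4 stroke→Sf1
#5 stroke→Sf2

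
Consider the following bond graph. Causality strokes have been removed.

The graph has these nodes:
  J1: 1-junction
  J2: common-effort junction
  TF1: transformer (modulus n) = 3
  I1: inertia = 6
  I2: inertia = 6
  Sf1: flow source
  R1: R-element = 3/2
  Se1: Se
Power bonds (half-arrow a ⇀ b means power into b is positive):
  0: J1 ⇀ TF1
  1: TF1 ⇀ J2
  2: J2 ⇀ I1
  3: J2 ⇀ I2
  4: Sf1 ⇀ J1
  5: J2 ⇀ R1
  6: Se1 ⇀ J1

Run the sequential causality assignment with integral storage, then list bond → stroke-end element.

#4 →Sf1  (Sf1 fixes flow; stroke at Sf1)
#6 →J1  (source Se1 imposes e)
#0 →J1  (J1 flow already set via bond 4)
#1 →TF1  (through TF1, causality passes straight; one stroke at TF1)
#2 →I1  (I1: I, integral causality)
#3 →I2  (I2: I, integral causality)
#5 →J2  (closing 0-jn rule on J2)

b0 stroke at J1
b1 stroke at TF1
b2 stroke at I1
b3 stroke at I2
b4 stroke at Sf1
b5 stroke at J2
b6 stroke at J1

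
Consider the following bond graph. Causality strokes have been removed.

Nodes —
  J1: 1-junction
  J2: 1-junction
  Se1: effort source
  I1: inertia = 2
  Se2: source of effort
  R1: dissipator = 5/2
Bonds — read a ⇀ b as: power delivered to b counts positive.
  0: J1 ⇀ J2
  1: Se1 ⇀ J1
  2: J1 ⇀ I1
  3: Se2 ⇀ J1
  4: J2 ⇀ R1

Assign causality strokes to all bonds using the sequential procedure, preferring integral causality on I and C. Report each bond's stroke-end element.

b0 →J1
b1 →J1
b2 →I1
b3 →J1
b4 →J2

β1 →J1  (source Se1 imposes e)
β3 →J1  (Se2 (Se) sets effort on bond)
β2 →I1  (I1 integral (f out))
β0 →J1  (1-jn J1 has f-setter on 2)
β4 →J2  (J2: bond 0 brought flow, rest push out)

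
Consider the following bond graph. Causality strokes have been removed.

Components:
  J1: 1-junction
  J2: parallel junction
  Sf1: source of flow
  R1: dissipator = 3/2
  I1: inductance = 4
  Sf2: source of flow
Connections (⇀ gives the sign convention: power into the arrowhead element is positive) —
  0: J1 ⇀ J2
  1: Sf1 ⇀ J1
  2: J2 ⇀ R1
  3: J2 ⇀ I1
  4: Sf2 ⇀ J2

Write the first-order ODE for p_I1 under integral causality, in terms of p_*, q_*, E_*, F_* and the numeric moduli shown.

#1 →Sf1  (source Sf1 imposes f)
#4 →Sf2  (Sf2: flow source, stroke at near end)
#0 →J1  (common-f at J1 fixed by 1)
#3 →I1  (I1: I, integral causality)
#2 →J2  (J2: last free bond brings effort in)

dp_I1/dt = 3*F_Sf1/2 + 3*F_Sf2/2 - 3*p_I1/8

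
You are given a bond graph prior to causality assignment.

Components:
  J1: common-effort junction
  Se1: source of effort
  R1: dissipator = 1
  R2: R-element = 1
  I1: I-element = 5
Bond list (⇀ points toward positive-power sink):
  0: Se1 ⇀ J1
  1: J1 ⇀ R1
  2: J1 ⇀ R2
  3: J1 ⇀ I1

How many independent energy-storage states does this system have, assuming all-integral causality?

1  (I1 all integral)

#0 →J1  (Se1 fixes effort; stroke away)
#1 →R1  (common-e at J1 fixed by 0)
#2 →R2  (J1: bond 0 brought effort, rest push out)
#3 →I1  (0-jn J1 has e-setter on 0)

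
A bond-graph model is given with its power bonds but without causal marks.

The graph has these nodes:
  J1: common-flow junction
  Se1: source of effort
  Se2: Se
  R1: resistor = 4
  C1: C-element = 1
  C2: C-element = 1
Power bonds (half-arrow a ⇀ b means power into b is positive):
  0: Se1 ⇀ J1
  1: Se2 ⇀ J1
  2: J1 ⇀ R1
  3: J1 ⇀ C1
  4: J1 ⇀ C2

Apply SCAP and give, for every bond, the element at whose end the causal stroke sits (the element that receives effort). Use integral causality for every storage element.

#0 |J1
#1 |J1
#2 |R1
#3 |J1
#4 |J1

β0 stroke at J1  (Se1 (Se) sets effort on bond)
β1 stroke at J1  (source Se2 imposes e)
β3 stroke at J1  (C1 outputs effort q/C1)
β4 stroke at J1  (C2: C, integral causality)
β2 stroke at R1  (J1: last free bond brings flow in)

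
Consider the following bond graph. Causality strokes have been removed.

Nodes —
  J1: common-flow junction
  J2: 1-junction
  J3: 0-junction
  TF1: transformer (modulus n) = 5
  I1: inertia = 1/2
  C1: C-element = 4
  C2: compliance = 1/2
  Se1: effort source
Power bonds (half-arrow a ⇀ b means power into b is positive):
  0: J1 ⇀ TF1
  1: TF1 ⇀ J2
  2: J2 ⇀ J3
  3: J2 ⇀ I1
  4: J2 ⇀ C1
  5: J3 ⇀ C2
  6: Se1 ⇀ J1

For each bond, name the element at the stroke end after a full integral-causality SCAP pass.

b0 →TF1
b1 →J2
b2 →J2
b3 →I1
b4 →J2
b5 →J3
b6 →J1

b6 stroke→J1  (source Se1 imposes e)
b0 stroke→TF1  (closing 1-jn rule on J1)
b1 stroke→J2  (through TF1, causality passes straight; one stroke at TF1)
b3 stroke→I1  (I1: I, integral causality)
b2 stroke→J2  (J2: bond 3 brought flow, rest push out)
b4 stroke→J2  (J2: bond 3 brought flow, rest push out)
b5 stroke→J3  (closing 0-jn rule on J3)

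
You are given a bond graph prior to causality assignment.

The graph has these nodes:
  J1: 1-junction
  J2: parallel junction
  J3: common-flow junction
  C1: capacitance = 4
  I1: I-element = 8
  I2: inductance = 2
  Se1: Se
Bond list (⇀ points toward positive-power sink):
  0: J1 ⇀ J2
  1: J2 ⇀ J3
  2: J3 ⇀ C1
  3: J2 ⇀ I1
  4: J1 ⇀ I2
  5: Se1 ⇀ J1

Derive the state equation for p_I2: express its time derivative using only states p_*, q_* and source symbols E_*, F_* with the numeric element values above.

β5 stroke→J1  (Se1 (Se) sets effort on bond)
β2 stroke→J3  (C1: C, integral causality)
β1 stroke→J2  (J3 needs exactly one f-in)
β0 stroke→J1  (J2: bond 1 brought effort, rest push out)
β3 stroke→I1  (J2 effort already set via bond 1)
β4 stroke→I2  (only one flow-in slot at J1)

dp_I2/dt = E_Se1 - q_C1/4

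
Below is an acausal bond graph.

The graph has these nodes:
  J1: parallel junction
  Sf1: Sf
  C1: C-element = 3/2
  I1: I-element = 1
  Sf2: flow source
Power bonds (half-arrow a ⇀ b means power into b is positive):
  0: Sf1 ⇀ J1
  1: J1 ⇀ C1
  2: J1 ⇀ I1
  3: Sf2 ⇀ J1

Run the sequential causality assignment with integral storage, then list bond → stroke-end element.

β0 stroke at Sf1  (Sf1 fixes flow; stroke at Sf1)
β3 stroke at Sf2  (Sf2 (Sf) sets flow on bond)
β1 stroke at J1  (C1: C, integral causality)
β2 stroke at I1  (common-e at J1 fixed by 1)

b0 stroke at Sf1
b1 stroke at J1
b2 stroke at I1
b3 stroke at Sf2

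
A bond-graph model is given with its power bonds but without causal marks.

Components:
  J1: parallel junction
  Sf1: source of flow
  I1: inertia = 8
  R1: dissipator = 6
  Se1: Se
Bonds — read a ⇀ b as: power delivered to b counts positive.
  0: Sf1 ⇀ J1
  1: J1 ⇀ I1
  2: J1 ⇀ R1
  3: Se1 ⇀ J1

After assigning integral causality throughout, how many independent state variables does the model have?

bond 0 stroke at Sf1  (Sf1 (Sf) sets flow on bond)
bond 3 stroke at J1  (source Se1 imposes e)
bond 1 stroke at I1  (J1: bond 3 brought effort, rest push out)
bond 2 stroke at R1  (0-jn J1 has e-setter on 3)

1  (I1 all integral)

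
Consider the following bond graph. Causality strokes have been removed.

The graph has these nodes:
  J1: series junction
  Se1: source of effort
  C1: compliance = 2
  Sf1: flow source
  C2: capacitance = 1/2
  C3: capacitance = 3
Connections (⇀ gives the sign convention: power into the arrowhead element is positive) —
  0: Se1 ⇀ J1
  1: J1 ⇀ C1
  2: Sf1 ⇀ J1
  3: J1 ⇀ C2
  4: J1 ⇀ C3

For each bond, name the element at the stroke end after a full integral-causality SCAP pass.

#0 →J1  (Se1: effort source, stroke at far end)
#2 →Sf1  (source Sf1 imposes f)
#1 →J1  (common-f at J1 fixed by 2)
#3 →J1  (J1: bond 2 brought flow, rest push out)
#4 →J1  (J1: bond 2 brought flow, rest push out)

#0 stroke at J1
#1 stroke at J1
#2 stroke at Sf1
#3 stroke at J1
#4 stroke at J1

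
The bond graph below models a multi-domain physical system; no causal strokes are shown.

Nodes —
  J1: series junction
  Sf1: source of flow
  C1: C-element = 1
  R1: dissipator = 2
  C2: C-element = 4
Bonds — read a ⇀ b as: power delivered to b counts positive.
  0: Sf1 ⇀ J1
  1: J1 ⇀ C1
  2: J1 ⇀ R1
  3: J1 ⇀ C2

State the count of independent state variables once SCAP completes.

2  (C1, C2 all integral)

β0 stroke→Sf1  (Sf1 (Sf) sets flow on bond)
β1 stroke→J1  (J1 flow already set via bond 0)
β2 stroke→J1  (J1: bond 0 brought flow, rest push out)
β3 stroke→J1  (1-jn J1 has f-setter on 0)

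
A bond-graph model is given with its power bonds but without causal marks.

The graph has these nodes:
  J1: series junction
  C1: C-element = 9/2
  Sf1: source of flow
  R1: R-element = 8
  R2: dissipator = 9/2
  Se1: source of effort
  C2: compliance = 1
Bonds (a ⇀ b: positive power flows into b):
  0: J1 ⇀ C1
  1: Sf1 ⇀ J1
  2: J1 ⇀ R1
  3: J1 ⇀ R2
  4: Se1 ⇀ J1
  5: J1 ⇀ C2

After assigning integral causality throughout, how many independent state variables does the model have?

bond 1 stroke at Sf1  (source Sf1 imposes f)
bond 4 stroke at J1  (source Se1 imposes e)
bond 0 stroke at J1  (J1: bond 1 brought flow, rest push out)
bond 2 stroke at J1  (common-f at J1 fixed by 1)
bond 3 stroke at J1  (1-jn J1 has f-setter on 1)
bond 5 stroke at J1  (1-jn J1 has f-setter on 1)

2  (C1, C2 all integral)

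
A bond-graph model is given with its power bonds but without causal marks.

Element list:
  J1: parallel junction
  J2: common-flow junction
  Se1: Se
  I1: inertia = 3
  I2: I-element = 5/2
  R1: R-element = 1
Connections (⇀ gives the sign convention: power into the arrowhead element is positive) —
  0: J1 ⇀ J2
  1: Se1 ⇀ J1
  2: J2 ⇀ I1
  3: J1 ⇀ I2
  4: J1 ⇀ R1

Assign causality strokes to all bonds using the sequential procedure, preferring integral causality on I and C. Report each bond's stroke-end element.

#1 |J1  (Se1 (Se) sets effort on bond)
#0 |J2  (J1 effort already set via bond 1)
#3 |I2  (0-jn J1 has e-setter on 1)
#4 |R1  (common-e at J1 fixed by 1)
#2 |I1  (J2: last free bond brings flow in)

b0 →J2
b1 →J1
b2 →I1
b3 →I2
b4 →R1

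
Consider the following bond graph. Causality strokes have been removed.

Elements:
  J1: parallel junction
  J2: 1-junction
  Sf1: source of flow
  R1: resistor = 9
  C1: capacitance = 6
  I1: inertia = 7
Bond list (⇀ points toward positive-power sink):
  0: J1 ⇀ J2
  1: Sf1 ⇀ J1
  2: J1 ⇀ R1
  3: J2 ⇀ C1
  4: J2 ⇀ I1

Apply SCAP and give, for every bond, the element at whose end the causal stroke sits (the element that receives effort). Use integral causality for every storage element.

#0 stroke at J2
#1 stroke at Sf1
#2 stroke at J1
#3 stroke at J2
#4 stroke at I1

β1 →Sf1  (Sf1: flow source, stroke at near end)
β3 →J2  (C1: C, integral causality)
β4 →I1  (I1 outputs flow p/I1)
β0 →J2  (J2 flow already set via bond 4)
β2 →J1  (closing 0-jn rule on J1)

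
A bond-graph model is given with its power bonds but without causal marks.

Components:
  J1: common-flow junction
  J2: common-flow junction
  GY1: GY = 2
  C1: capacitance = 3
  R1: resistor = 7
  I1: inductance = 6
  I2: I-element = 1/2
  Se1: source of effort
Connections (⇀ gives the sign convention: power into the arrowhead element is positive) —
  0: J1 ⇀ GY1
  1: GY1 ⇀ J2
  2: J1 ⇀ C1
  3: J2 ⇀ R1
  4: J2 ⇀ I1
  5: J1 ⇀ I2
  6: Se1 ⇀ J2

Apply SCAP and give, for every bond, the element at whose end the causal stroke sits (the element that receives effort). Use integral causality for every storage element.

bond 6 →J2  (Se1: effort source, stroke at far end)
bond 2 →J1  (C1 outputs effort q/C1)
bond 4 →I1  (prefer integral on I1)
bond 1 →J2  (common-f at J2 fixed by 4)
bond 3 →J2  (common-f at J2 fixed by 4)
bond 0 →J1  (GY1 both-in/both-out from 1)
bond 5 →I2  (J1: last free bond brings flow in)

bond 0 |J1
bond 1 |J2
bond 2 |J1
bond 3 |J2
bond 4 |I1
bond 5 |I2
bond 6 |J2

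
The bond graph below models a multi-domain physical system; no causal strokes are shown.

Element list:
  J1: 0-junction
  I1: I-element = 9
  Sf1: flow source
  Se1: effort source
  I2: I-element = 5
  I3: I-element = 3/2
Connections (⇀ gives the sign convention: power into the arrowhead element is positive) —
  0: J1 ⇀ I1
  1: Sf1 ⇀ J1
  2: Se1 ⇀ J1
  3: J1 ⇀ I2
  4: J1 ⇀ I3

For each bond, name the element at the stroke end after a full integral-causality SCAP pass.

β0 stroke at I1
β1 stroke at Sf1
β2 stroke at J1
β3 stroke at I2
β4 stroke at I3

#1 |Sf1  (Sf1 fixes flow; stroke at Sf1)
#2 |J1  (Se1: effort source, stroke at far end)
#0 |I1  (J1: bond 2 brought effort, rest push out)
#3 |I2  (J1: bond 2 brought effort, rest push out)
#4 |I3  (J1: bond 2 brought effort, rest push out)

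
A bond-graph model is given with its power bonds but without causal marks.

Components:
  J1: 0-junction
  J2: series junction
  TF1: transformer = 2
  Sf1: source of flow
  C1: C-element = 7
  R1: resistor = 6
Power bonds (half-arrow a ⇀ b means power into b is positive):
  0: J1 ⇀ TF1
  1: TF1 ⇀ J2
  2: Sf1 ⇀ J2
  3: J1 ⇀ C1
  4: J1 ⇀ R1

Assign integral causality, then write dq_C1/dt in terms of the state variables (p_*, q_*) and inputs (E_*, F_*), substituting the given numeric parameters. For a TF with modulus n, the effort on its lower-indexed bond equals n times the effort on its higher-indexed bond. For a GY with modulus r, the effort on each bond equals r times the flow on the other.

β2 |Sf1  (source Sf1 imposes f)
β1 |J2  (1-jn J2 has f-setter on 2)
β0 |TF1  (TF1 one-in-one-out from 1)
β3 |J1  (C1 outputs effort q/C1)
β4 |R1  (0-jn J1 has e-setter on 3)

dq_C1/dt = -F_Sf1/2 - q_C1/42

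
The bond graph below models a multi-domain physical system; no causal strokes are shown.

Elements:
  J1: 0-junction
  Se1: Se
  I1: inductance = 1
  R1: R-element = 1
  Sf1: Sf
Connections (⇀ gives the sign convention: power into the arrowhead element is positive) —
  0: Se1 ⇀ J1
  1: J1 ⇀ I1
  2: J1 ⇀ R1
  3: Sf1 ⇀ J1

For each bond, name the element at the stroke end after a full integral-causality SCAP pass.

β0 stroke→J1  (Se1: effort source, stroke at far end)
β3 stroke→Sf1  (source Sf1 imposes f)
β1 stroke→I1  (common-e at J1 fixed by 0)
β2 stroke→R1  (J1: bond 0 brought effort, rest push out)

β0 |J1
β1 |I1
β2 |R1
β3 |Sf1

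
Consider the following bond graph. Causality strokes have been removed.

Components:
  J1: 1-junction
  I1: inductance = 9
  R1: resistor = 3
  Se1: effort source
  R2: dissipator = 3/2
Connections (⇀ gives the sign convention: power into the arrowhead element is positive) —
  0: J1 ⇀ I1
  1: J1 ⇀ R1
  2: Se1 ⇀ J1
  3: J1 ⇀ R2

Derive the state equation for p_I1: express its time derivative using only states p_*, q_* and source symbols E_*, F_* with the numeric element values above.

dp_I1/dt = E_Se1 - p_I1/2

β2 stroke at J1  (Se1: effort source, stroke at far end)
β0 stroke at I1  (I1 outputs flow p/I1)
β1 stroke at J1  (J1 flow already set via bond 0)
β3 stroke at J1  (J1: bond 0 brought flow, rest push out)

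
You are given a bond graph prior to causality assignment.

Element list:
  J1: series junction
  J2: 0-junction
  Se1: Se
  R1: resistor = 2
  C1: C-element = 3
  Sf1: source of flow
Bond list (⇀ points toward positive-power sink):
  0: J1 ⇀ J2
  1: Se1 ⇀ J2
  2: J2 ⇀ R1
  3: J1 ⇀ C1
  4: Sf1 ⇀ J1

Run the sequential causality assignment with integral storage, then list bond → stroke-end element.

bond 1 |J2  (Se1 fixes effort; stroke away)
bond 4 |Sf1  (Sf1 (Sf) sets flow on bond)
bond 0 |J1  (1-jn J1 has f-setter on 4)
bond 3 |J1  (J1 flow already set via bond 4)
bond 2 |R1  (J2 effort already set via bond 1)

bond 0 |J1
bond 1 |J2
bond 2 |R1
bond 3 |J1
bond 4 |Sf1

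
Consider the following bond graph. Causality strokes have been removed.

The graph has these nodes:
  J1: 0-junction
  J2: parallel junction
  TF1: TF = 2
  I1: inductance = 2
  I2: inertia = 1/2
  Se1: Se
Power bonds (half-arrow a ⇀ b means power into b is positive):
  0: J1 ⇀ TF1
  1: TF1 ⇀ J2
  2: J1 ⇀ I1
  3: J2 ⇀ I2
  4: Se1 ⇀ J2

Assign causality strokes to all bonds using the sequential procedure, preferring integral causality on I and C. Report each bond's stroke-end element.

b0 |J1
b1 |TF1
b2 |I1
b3 |I2
b4 |J2

bond 4 stroke→J2  (source Se1 imposes e)
bond 1 stroke→TF1  (J2: bond 4 brought effort, rest push out)
bond 3 stroke→I2  (common-e at J2 fixed by 4)
bond 0 stroke→J1  (through TF1, causality passes straight; one stroke at TF1)
bond 2 stroke→I1  (0-jn J1 has e-setter on 0)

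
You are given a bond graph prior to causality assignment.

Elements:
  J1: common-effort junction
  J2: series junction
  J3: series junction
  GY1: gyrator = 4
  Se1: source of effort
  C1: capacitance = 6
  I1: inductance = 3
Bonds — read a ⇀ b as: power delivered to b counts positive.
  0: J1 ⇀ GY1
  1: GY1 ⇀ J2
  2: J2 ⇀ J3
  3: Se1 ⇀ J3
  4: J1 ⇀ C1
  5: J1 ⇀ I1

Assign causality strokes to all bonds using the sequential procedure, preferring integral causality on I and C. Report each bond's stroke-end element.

β0 stroke→GY1
β1 stroke→GY1
β2 stroke→J2
β3 stroke→J3
β4 stroke→J1
β5 stroke→I1

#3 stroke→J3  (Se1: effort source, stroke at far end)
#2 stroke→J2  (only one flow-in slot at J3)
#1 stroke→GY1  (J2 needs exactly one f-in)
#0 stroke→GY1  (GY1: gyrator matches bond 1)
#4 stroke→J1  (prefer integral on C1)
#5 stroke→I1  (0-jn J1 has e-setter on 4)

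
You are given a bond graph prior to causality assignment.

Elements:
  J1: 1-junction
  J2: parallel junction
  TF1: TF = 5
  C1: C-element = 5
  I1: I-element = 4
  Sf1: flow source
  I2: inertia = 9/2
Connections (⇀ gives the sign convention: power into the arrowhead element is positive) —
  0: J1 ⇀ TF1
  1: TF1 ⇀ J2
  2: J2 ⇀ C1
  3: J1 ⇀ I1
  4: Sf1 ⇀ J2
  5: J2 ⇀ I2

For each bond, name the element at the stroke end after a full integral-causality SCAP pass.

#0 stroke at J1
#1 stroke at TF1
#2 stroke at J2
#3 stroke at I1
#4 stroke at Sf1
#5 stroke at I2

β4 stroke→Sf1  (Sf1 fixes flow; stroke at Sf1)
β2 stroke→J2  (C1 outputs effort q/C1)
β1 stroke→TF1  (0-jn J2 has e-setter on 2)
β5 stroke→I2  (J2: bond 2 brought effort, rest push out)
β0 stroke→J1  (through TF1, causality passes straight; one stroke at TF1)
β3 stroke→I1  (closing 1-jn rule on J1)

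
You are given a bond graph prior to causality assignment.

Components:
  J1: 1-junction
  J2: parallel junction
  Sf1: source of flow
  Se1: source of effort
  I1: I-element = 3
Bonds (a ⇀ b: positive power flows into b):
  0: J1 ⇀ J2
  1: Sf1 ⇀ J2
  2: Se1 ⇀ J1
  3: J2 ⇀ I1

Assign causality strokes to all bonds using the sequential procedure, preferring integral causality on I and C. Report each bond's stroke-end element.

β0 stroke at J2
β1 stroke at Sf1
β2 stroke at J1
β3 stroke at I1

b1 →Sf1  (Sf1 fixes flow; stroke at Sf1)
b2 →J1  (Se1 fixes effort; stroke away)
b0 →J2  (closing 1-jn rule on J1)
b3 →I1  (J2: bond 0 brought effort, rest push out)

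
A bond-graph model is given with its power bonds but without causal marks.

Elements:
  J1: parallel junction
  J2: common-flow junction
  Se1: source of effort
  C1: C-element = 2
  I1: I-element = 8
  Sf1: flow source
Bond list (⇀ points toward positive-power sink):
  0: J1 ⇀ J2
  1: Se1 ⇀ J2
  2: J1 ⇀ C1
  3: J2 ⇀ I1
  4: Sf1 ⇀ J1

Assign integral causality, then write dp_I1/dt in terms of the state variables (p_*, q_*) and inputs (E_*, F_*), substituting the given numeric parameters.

dp_I1/dt = E_Se1 + q_C1/2

β1 →J2  (source Se1 imposes e)
β4 →Sf1  (Sf1 (Sf) sets flow on bond)
β2 →J1  (C1 outputs effort q/C1)
β0 →J2  (J1: bond 2 brought effort, rest push out)
β3 →I1  (J2 needs exactly one f-in)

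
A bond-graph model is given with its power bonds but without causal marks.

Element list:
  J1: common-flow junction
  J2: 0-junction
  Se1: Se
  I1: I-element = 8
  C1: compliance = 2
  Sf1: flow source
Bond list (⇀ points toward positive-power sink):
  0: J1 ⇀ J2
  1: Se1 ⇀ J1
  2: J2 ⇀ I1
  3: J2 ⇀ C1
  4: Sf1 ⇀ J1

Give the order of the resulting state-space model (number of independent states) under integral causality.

2  (C1, I1 all integral)

bond 1 |J1  (source Se1 imposes e)
bond 4 |Sf1  (Sf1 (Sf) sets flow on bond)
bond 0 |J1  (common-f at J1 fixed by 4)
bond 2 |I1  (I1 integral (f out))
bond 3 |J2  (closing 0-jn rule on J2)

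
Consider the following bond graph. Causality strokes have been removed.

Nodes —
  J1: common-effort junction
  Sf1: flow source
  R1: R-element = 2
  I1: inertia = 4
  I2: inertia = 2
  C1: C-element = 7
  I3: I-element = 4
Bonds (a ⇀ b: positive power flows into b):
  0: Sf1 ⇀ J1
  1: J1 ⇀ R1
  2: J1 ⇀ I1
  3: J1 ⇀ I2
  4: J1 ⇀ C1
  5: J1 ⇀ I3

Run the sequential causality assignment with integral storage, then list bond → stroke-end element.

#0 |Sf1
#1 |R1
#2 |I1
#3 |I2
#4 |J1
#5 |I3

b0 stroke→Sf1  (Sf1 fixes flow; stroke at Sf1)
b2 stroke→I1  (I1 outputs flow p/I1)
b3 stroke→I2  (I2: I, integral causality)
b4 stroke→J1  (prefer integral on C1)
b1 stroke→R1  (0-jn J1 has e-setter on 4)
b5 stroke→I3  (0-jn J1 has e-setter on 4)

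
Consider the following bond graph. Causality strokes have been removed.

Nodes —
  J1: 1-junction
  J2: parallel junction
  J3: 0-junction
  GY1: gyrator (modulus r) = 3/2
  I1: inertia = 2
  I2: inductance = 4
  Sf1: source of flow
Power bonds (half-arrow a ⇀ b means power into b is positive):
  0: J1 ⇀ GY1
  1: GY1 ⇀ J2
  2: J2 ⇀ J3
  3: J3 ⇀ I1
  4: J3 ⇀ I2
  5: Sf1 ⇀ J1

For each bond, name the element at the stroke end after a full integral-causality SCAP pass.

bond 5 →Sf1  (Sf1 (Sf) sets flow on bond)
bond 0 →J1  (1-jn J1 has f-setter on 5)
bond 1 →J2  (GY GY1: same side as bond 0)
bond 2 →J3  (common-e at J2 fixed by 1)
bond 3 →I1  (0-jn J3 has e-setter on 2)
bond 4 →I2  (common-e at J3 fixed by 2)

bond 0 stroke at J1
bond 1 stroke at J2
bond 2 stroke at J3
bond 3 stroke at I1
bond 4 stroke at I2
bond 5 stroke at Sf1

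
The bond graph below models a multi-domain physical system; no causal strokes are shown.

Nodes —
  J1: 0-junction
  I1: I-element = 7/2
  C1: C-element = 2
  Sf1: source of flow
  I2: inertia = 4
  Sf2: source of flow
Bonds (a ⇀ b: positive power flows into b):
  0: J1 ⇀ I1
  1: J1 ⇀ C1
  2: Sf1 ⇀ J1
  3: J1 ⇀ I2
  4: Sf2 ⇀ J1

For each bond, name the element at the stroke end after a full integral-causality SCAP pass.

b0 stroke at I1
b1 stroke at J1
b2 stroke at Sf1
b3 stroke at I2
b4 stroke at Sf2

b2 stroke→Sf1  (source Sf1 imposes f)
b4 stroke→Sf2  (source Sf2 imposes f)
b0 stroke→I1  (I1 outputs flow p/I1)
b1 stroke→J1  (prefer integral on C1)
b3 stroke→I2  (J1: bond 1 brought effort, rest push out)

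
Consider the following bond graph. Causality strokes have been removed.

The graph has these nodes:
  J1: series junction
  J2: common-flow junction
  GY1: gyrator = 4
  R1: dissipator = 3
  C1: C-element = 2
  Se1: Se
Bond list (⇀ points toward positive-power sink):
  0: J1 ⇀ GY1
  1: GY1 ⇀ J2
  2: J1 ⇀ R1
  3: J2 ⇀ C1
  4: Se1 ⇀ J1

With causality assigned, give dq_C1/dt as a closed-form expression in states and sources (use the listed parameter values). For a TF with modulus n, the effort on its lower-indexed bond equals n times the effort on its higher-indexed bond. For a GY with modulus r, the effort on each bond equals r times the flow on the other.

#4 |J1  (source Se1 imposes e)
#3 |J2  (prefer integral on C1)
#1 |GY1  (J2 needs exactly one f-in)
#0 |GY1  (GY1 both-in/both-out from 1)
#2 |J1  (common-f at J1 fixed by 0)

dq_C1/dt = E_Se1/4 - 3*q_C1/32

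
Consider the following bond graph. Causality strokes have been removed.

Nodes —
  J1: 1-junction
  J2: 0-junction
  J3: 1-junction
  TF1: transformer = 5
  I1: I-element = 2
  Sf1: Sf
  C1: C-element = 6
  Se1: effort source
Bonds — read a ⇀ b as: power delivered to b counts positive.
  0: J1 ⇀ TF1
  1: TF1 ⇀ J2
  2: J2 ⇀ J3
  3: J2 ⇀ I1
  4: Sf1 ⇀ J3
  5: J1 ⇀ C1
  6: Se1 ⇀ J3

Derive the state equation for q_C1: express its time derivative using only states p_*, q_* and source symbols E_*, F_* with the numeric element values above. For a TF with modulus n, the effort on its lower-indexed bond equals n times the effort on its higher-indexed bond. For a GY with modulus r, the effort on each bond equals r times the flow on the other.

β4 →Sf1  (source Sf1 imposes f)
β6 →J3  (source Se1 imposes e)
β2 →J3  (J3 flow already set via bond 4)
β3 →I1  (I1 outputs flow p/I1)
β1 →J2  (closing 0-jn rule on J2)
β0 →TF1  (through TF1, causality passes straight; one stroke at TF1)
β5 →J1  (J1: bond 0 brought flow, rest push out)

dq_C1/dt = F_Sf1/5 + p_I1/10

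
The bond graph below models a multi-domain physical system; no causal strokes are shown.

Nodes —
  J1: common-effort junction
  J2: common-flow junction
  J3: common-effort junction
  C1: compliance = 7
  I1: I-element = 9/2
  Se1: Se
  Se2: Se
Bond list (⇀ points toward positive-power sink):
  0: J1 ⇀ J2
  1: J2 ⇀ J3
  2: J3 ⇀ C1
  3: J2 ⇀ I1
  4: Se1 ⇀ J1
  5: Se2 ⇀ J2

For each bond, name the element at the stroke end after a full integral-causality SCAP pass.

bond 4 →J1  (Se1 (Se) sets effort on bond)
bond 5 →J2  (Se2 fixes effort; stroke away)
bond 0 →J2  (J1 effort already set via bond 4)
bond 2 →J3  (C1 outputs effort q/C1)
bond 1 →J2  (common-e at J3 fixed by 2)
bond 3 →I1  (only one flow-in slot at J2)

bond 0 stroke at J2
bond 1 stroke at J2
bond 2 stroke at J3
bond 3 stroke at I1
bond 4 stroke at J1
bond 5 stroke at J2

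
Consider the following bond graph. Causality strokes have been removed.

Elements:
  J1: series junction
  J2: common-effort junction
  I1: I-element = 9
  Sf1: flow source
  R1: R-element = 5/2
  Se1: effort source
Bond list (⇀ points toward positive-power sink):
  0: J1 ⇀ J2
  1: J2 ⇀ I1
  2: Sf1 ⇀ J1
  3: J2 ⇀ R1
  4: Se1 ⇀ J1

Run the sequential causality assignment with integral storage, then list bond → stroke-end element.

#2 stroke at Sf1  (Sf1 fixes flow; stroke at Sf1)
#4 stroke at J1  (Se1: effort source, stroke at far end)
#0 stroke at J1  (J1: bond 2 brought flow, rest push out)
#1 stroke at I1  (I1 integral (f out))
#3 stroke at J2  (J2: last free bond brings effort in)

β0 stroke at J1
β1 stroke at I1
β2 stroke at Sf1
β3 stroke at J2
β4 stroke at J1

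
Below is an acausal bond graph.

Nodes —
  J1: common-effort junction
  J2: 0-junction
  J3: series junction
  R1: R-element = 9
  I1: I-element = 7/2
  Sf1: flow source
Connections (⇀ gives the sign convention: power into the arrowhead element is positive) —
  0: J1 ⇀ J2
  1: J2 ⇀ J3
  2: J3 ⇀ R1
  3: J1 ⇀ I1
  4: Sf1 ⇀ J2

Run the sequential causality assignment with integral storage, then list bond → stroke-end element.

bond 4 stroke→Sf1  (Sf1 fixes flow; stroke at Sf1)
bond 3 stroke→I1  (prefer integral on I1)
bond 0 stroke→J1  (closing 0-jn rule on J1)
bond 1 stroke→J2  (closing 0-jn rule on J2)
bond 2 stroke→J3  (common-f at J3 fixed by 1)

b0 stroke at J1
b1 stroke at J2
b2 stroke at J3
b3 stroke at I1
b4 stroke at Sf1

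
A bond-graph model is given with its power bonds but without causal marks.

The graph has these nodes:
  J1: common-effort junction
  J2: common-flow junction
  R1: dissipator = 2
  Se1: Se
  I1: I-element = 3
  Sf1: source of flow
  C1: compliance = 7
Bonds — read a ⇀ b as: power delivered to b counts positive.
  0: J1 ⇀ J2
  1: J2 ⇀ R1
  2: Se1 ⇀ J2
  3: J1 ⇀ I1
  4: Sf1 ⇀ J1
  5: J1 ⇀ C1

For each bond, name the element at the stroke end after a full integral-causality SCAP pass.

#2 stroke at J2  (source Se1 imposes e)
#4 stroke at Sf1  (source Sf1 imposes f)
#3 stroke at I1  (prefer integral on I1)
#5 stroke at J1  (prefer integral on C1)
#0 stroke at J2  (0-jn J1 has e-setter on 5)
#1 stroke at R1  (J2: last free bond brings flow in)

β0 stroke at J2
β1 stroke at R1
β2 stroke at J2
β3 stroke at I1
β4 stroke at Sf1
β5 stroke at J1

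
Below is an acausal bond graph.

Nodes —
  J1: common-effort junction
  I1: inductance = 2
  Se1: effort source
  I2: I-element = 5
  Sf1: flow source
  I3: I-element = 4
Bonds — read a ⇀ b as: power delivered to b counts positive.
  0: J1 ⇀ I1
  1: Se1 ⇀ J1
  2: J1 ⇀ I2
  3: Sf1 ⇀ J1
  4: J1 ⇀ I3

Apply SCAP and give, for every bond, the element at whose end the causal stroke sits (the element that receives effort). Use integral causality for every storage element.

bond 0 stroke→I1
bond 1 stroke→J1
bond 2 stroke→I2
bond 3 stroke→Sf1
bond 4 stroke→I3

bond 1 stroke at J1  (Se1: effort source, stroke at far end)
bond 3 stroke at Sf1  (Sf1: flow source, stroke at near end)
bond 0 stroke at I1  (J1: bond 1 brought effort, rest push out)
bond 2 stroke at I2  (common-e at J1 fixed by 1)
bond 4 stroke at I3  (J1: bond 1 brought effort, rest push out)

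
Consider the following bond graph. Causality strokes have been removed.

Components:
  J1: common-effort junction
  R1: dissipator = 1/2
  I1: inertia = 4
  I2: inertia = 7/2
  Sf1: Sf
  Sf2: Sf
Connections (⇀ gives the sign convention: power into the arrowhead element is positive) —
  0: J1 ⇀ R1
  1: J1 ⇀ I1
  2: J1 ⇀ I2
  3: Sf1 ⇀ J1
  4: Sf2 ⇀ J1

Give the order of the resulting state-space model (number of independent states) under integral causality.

bond 3 →Sf1  (Sf1 (Sf) sets flow on bond)
bond 4 →Sf2  (source Sf2 imposes f)
bond 1 →I1  (prefer integral on I1)
bond 2 →I2  (I2 integral (f out))
bond 0 →J1  (only one effort-in slot at J1)

2  (I1, I2 all integral)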